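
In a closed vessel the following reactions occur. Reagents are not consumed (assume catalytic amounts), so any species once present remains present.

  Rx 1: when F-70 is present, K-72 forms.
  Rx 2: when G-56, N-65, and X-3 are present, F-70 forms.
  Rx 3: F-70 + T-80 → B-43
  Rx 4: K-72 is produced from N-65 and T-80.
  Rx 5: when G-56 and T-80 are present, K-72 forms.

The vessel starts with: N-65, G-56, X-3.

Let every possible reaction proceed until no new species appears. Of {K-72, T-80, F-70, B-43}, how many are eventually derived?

2

G-56, N-65, and X-3 present → F-70 forms (Rx 2).
F-70 present → K-72 forms (Rx 1).
K-72: reached.
No rule produces T-80, and it is not given.
F-70: reached.
B-43 would need F-70 and T-80 (Rx 3), but T-80 never forms.
Reached: K-72 and F-70 — 2 of the 4.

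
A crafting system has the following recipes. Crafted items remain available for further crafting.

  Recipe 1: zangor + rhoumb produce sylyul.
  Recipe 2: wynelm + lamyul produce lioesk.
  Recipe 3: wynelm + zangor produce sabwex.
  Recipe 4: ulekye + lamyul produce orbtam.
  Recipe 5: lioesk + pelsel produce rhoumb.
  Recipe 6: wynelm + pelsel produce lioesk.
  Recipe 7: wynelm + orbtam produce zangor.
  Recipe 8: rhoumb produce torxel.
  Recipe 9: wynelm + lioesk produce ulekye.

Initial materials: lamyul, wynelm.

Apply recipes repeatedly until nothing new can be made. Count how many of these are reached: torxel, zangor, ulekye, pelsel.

Using Recipe 2, wynelm and lamyul make lioesk.
Using Recipe 9, wynelm and lioesk make ulekye.
Using Recipe 4, ulekye and lamyul make orbtam.
wynelm + orbtam → zangor (Recipe 7).
torxel would need rhoumb (Recipe 8), but rhoumb is never obtained.
zangor: reached.
ulekye: reached.
No rule produces pelsel, and it is not given.
Reached: zangor and ulekye — 2 of the 4.

2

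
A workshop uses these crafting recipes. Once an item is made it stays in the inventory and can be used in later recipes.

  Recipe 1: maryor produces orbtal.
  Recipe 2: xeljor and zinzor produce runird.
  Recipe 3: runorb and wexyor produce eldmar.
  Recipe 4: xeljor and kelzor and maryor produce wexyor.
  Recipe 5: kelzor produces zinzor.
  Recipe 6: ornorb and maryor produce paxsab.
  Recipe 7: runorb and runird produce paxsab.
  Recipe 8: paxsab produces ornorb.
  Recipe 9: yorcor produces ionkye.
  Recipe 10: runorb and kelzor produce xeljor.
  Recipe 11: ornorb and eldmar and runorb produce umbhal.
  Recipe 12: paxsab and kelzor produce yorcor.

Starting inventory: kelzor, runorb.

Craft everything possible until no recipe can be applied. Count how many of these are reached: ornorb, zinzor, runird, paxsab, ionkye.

Using Recipe 10, runorb and kelzor make xeljor.
Using Recipe 5, kelzor makes zinzor.
Using Recipe 2, xeljor and zinzor make runird.
Using Recipe 7, runorb and runird make paxsab.
Using Recipe 8, paxsab makes ornorb.
paxsab and kelzor → yorcor (Recipe 12).
Using Recipe 9, yorcor makes ionkye.
ornorb: reached.
zinzor: reached.
runird: reached.
paxsab: reached.
ionkye: reached.
All 5 are reached.

5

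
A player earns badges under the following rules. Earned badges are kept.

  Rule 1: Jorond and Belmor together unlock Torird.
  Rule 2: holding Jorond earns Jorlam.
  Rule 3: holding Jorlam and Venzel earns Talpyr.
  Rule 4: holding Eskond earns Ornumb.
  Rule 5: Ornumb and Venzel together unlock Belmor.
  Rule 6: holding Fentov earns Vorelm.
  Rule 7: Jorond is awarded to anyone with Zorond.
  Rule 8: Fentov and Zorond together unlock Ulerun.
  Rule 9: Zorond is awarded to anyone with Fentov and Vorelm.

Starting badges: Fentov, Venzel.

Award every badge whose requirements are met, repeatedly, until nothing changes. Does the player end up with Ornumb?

No

Ornumb would need Eskond (Rule 4), but Eskond is never earned.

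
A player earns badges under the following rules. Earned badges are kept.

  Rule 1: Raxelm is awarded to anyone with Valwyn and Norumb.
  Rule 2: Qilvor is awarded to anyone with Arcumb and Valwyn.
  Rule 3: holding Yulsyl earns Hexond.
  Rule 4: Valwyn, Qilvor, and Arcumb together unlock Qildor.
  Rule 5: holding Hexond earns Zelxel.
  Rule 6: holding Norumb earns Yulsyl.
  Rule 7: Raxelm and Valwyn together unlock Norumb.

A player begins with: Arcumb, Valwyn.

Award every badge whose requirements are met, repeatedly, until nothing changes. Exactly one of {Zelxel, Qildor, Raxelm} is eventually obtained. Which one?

Qildor

With Arcumb and Valwyn, Qilvor is earned (Rule 2).
With Valwyn, Qilvor, and Arcumb, Qildor is earned (Rule 4).
Raxelm would need Valwyn and Norumb (Rule 1), but Norumb is never earned. Zelxel would need Hexond (Rule 5), but Hexond is never earned.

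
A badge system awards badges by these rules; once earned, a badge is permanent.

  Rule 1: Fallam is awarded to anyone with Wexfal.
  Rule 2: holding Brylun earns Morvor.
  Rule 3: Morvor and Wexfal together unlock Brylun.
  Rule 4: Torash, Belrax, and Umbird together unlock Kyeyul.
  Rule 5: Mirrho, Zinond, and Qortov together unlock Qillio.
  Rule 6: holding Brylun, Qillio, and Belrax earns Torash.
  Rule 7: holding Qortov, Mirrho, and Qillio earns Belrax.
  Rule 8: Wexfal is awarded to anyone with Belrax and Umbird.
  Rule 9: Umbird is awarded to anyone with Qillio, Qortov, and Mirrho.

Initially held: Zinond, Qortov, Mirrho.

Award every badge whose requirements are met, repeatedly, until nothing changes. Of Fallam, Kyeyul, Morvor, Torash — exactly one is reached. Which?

Fallam

With Mirrho, Zinond, and Qortov, Qillio is earned (Rule 5).
With Qillio, Qortov, and Mirrho, Umbird is earned (Rule 9).
With Qortov, Mirrho, and Qillio, Belrax is earned (Rule 7).
With Belrax and Umbird, Wexfal is earned (Rule 8).
With Wexfal, Fallam is earned (Rule 1).
Morvor would need Brylun (Rule 2), but Brylun is never earned. Kyeyul would need Torash, Belrax, and Umbird (Rule 4), but Torash is never earned. Torash would need Brylun, Qillio, and Belrax (Rule 6), but Brylun is never earned.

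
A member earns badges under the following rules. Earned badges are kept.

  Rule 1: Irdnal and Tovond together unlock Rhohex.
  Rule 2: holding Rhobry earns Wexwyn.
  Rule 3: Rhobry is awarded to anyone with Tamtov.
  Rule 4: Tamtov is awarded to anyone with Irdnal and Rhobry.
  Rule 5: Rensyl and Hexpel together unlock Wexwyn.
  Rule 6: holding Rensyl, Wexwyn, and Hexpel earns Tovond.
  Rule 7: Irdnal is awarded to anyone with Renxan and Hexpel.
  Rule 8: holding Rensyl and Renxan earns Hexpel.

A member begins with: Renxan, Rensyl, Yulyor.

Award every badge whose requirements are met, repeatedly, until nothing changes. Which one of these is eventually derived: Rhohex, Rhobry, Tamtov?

With Rensyl and Renxan, Hexpel is earned (Rule 8).
With Rensyl and Hexpel, Wexwyn is earned (Rule 5).
With Renxan and Hexpel, Irdnal is earned (Rule 7).
With Rensyl, Wexwyn, and Hexpel, Tovond is earned (Rule 6).
With Irdnal and Tovond, Rhohex is earned (Rule 1).
Tamtov would need Irdnal and Rhobry (Rule 4), but Rhobry is never earned. Rhobry would need Tamtov (Rule 3), but Tamtov is never earned.

Rhohex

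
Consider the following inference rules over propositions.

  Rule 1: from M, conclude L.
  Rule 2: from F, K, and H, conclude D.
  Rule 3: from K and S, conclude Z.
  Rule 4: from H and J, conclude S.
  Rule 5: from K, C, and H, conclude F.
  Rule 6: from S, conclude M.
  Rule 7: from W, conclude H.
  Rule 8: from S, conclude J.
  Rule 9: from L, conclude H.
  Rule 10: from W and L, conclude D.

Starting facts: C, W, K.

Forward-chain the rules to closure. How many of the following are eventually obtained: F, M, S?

W holds, so H follows (Rule 7).
From K, C, and H, Rule 5 gives F.
F: reached.
M would need S (Rule 6), but S is never established.
S would need H and J (Rule 4), but J is never established.
Reached: F — 1 of the 3.

1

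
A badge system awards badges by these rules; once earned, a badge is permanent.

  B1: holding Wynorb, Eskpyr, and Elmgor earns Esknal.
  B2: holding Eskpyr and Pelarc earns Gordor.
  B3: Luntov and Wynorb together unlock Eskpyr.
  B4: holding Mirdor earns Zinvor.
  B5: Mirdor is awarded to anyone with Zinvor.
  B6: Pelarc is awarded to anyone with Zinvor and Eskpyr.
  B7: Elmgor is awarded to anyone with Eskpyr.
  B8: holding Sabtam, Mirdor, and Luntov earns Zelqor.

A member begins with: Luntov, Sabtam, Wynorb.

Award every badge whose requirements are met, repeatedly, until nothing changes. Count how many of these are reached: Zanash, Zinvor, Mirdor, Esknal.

1

With Luntov and Wynorb, Eskpyr is earned (B3).
With Eskpyr, Elmgor is earned (B7).
With Wynorb, Eskpyr, and Elmgor, Esknal is earned (B1).
No rule produces Zanash, and it is not given.
Zinvor would need Mirdor (B4), but Mirdor is never earned.
Mirdor would need Zinvor (B5), but Zinvor is never earned.
Esknal: reached.
Reached: Esknal — 1 of the 4.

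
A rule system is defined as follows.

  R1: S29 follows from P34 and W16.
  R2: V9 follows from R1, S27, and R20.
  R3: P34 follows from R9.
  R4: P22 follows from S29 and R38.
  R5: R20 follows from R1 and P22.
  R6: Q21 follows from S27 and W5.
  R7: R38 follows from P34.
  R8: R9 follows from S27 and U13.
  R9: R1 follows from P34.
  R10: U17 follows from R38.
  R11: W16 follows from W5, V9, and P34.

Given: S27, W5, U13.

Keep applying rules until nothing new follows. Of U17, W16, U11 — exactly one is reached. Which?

From S27 and U13, R8 gives R9.
From R9, R3 gives P34.
P34 holds, so R38 follows (R7).
From R38, R10 gives U17.
W16 would need W5, V9, and P34 (R11), but V9 is never established. No rule produces U11, and it is not given.

U17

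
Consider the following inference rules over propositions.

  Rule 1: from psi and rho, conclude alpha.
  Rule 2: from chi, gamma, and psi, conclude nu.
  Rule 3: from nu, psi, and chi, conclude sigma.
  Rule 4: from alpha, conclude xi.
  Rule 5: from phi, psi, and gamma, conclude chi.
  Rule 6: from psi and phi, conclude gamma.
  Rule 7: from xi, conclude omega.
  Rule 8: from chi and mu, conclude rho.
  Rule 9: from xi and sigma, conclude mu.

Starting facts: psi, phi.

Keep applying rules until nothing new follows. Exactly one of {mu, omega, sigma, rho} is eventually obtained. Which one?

From psi and phi, Rule 6 gives gamma.
From phi, psi, and gamma, Rule 5 gives chi.
chi, gamma, and psi hold, so nu follows (Rule 2).
From nu, psi, and chi, Rule 3 gives sigma.
rho would need chi and mu (Rule 8), but mu is never established. mu would need xi and sigma (Rule 9), but xi is never established. omega would need xi (Rule 7), but xi is never established.

sigma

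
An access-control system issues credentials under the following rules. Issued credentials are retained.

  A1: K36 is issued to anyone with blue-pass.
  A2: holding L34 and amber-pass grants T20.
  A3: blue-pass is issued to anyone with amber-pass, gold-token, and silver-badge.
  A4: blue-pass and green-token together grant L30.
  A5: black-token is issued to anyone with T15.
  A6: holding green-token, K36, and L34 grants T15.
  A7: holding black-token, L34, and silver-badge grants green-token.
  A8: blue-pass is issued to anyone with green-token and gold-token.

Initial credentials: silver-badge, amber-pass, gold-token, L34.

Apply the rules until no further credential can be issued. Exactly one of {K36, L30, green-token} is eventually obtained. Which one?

K36

Holding amber-pass, gold-token, and silver-badge grants blue-pass (A3).
Holding blue-pass grants K36 (A1).
green-token would need black-token, L34, and silver-badge (A7), but black-token is never granted. L30 would need blue-pass and green-token (A4), but green-token is never granted.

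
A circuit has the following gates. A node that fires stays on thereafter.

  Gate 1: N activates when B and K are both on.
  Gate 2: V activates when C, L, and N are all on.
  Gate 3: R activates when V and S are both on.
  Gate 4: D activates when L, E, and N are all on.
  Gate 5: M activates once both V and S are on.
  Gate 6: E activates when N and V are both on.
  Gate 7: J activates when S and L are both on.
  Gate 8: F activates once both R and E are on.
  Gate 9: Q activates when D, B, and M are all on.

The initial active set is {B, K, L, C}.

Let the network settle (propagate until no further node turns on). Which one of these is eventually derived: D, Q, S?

D

B and K are on, so N activates (Gate 1).
C, L, and N are on, so V activates (Gate 2).
Gate 6: N and V on → E on.
L, E, and N are on, so D activates (Gate 4).
No rule produces S, and it is not given. Q would need D, B, and M (Gate 9), but M never turns on.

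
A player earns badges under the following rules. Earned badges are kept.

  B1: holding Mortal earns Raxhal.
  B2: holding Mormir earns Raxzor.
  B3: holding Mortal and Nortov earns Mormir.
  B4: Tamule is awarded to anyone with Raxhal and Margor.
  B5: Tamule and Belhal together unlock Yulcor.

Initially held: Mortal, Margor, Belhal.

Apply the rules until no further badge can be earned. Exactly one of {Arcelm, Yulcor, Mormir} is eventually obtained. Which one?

With Mortal, Raxhal is earned (B1).
With Raxhal and Margor, Tamule is earned (B4).
With Tamule and Belhal, Yulcor is earned (B5).
No rule produces Arcelm, and it is not given. Mormir would need Mortal and Nortov (B3), but Nortov is never earned.

Yulcor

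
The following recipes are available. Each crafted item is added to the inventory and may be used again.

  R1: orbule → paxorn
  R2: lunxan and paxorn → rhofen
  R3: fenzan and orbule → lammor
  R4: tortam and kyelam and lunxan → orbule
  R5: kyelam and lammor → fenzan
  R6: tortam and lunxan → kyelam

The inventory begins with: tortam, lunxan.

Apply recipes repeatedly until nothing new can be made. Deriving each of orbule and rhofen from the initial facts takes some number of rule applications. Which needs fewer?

orbule

orbule: tortam and lunxan → kyelam (R6). Using R4, tortam, kyelam, and lunxan make orbule. [2 rule applications]
rhofen: tortam and lunxan → kyelam (R6). Using R4, tortam, kyelam, and lunxan make orbule. Using R1, orbule makes paxorn. lunxan and paxorn → rhofen (R2). [4 rule applications]
orbule needs fewer.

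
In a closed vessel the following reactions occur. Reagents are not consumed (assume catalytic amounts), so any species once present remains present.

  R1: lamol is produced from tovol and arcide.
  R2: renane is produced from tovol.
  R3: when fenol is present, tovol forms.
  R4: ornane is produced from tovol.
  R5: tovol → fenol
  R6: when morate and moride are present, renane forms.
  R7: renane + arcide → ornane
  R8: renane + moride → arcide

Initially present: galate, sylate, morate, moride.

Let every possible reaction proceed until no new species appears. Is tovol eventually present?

No

tovol would need fenol (R3), but fenol never forms.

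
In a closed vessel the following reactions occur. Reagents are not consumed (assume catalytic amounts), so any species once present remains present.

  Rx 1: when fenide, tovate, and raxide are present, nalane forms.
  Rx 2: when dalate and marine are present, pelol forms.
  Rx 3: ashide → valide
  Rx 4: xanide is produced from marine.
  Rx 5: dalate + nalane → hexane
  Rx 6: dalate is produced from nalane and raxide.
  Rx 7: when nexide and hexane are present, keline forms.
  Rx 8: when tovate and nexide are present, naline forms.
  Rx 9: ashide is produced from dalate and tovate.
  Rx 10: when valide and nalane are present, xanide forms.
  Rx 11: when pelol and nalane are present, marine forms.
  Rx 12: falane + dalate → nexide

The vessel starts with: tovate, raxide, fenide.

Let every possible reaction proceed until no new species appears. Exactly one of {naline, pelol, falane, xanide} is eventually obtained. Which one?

fenide, tovate, and raxide present → nalane forms (Rx 1).
nalane and raxide present → dalate forms (Rx 6).
dalate and tovate present → ashide forms (Rx 9).
ashide present → valide forms (Rx 3).
valide and nalane present → xanide forms (Rx 10).
naline would need tovate and nexide (Rx 8), but nexide never forms. pelol would need dalate and marine (Rx 2), but marine never forms. No rule produces falane, and it is not given.

xanide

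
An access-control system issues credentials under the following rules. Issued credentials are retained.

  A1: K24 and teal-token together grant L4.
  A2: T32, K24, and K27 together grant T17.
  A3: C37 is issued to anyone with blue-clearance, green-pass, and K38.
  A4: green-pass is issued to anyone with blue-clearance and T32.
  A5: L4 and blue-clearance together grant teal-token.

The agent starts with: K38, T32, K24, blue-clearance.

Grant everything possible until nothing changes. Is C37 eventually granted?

Yes

Holding blue-clearance and T32 grants green-pass (A4).
Holding blue-clearance, green-pass, and K38 grants C37 (A3).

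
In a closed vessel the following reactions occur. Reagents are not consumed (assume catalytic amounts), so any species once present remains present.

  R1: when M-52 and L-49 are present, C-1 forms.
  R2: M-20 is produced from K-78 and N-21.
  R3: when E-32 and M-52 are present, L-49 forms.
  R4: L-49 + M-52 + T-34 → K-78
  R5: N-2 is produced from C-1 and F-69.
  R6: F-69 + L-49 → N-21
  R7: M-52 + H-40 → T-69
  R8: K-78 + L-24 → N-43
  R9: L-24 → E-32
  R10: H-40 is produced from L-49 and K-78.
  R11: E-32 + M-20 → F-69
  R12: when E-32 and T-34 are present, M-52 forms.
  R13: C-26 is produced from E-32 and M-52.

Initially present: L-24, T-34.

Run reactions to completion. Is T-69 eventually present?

Yes

L-24 present → E-32 forms (R9).
E-32 and T-34 present → M-52 forms (R12).
E-32 and M-52 present → L-49 forms (R3).
L-49, M-52, and T-34 present → K-78 forms (R4).
L-49 and K-78 present → H-40 forms (R10).
M-52 and H-40 present → T-69 forms (R7).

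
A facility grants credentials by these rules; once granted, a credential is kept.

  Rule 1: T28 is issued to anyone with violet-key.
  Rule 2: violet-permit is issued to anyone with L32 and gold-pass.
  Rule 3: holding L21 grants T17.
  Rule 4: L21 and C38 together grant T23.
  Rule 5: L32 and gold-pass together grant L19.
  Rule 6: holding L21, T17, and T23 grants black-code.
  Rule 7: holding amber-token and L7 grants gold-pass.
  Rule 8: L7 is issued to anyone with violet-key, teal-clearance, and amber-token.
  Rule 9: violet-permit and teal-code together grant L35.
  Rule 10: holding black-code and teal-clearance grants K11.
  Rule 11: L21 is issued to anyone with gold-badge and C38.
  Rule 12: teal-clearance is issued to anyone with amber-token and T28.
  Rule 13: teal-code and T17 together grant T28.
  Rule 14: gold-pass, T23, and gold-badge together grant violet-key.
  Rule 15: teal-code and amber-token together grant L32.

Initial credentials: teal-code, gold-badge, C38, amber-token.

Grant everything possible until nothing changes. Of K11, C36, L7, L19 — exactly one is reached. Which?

K11

Holding gold-badge and C38 grants L21 (Rule 11).
Holding L21 and C38 grants T23 (Rule 4).
Holding L21 grants T17 (Rule 3).
Holding teal-code and T17 grants T28 (Rule 13).
Holding L21, T17, and T23 grants black-code (Rule 6).
Holding amber-token and T28 grants teal-clearance (Rule 12).
Holding black-code and teal-clearance grants K11 (Rule 10).
L19 would need L32 and gold-pass (Rule 5), but gold-pass is never granted. No rule produces C36, and it is not given. L7 would need violet-key, teal-clearance, and amber-token (Rule 8), but violet-key is never granted.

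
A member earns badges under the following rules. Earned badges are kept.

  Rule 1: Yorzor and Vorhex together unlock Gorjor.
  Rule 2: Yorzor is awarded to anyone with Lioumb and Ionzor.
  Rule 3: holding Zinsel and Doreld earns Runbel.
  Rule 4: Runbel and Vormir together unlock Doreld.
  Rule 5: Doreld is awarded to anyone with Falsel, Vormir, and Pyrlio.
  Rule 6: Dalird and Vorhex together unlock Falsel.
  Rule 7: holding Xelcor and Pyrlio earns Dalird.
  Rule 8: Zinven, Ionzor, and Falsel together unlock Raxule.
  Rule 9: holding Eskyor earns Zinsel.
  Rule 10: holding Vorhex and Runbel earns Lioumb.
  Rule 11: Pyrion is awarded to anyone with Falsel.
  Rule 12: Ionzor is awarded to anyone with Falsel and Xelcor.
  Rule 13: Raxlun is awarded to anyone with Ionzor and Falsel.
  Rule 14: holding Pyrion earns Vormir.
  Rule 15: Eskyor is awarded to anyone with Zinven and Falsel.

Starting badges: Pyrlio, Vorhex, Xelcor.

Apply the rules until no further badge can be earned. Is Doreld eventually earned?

Yes

With Xelcor and Pyrlio, Dalird is earned (Rule 7).
With Dalird and Vorhex, Falsel is earned (Rule 6).
With Falsel, Pyrion is earned (Rule 11).
With Pyrion, Vormir is earned (Rule 14).
With Falsel, Vormir, and Pyrlio, Doreld is earned (Rule 5).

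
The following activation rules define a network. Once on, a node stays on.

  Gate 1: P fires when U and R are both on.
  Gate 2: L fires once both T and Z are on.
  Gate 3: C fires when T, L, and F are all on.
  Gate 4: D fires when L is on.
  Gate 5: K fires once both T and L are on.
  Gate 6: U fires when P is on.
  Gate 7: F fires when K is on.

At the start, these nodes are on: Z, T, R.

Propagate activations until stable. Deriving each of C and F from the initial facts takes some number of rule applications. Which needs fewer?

F

F: T and Z are on, so L fires (Gate 2). T and L are on, so K fires (Gate 5). K is on, so F fires (Gate 7). [3 rule applications]
C: T and Z are on, so L fires (Gate 2). Gate 5: T and L on → K on. Gate 7: K on → F on. T, L, and F are on, so C fires (Gate 3). [4 rule applications]
F needs fewer.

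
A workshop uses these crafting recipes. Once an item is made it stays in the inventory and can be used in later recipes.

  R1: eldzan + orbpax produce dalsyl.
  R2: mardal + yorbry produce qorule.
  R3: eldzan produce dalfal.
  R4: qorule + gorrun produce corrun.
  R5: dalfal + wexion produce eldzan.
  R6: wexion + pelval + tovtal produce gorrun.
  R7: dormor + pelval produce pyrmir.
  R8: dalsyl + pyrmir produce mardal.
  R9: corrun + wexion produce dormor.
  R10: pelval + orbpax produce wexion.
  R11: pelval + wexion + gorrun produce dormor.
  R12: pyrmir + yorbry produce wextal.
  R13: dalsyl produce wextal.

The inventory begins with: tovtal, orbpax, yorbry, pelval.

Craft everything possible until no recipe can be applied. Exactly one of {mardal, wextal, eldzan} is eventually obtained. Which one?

wextal

Using R10, pelval and orbpax make wexion.
Using R6, wexion, pelval, and tovtal make gorrun.
Using R11, pelval, wexion, and gorrun make dormor.
Using R7, dormor and pelval make pyrmir.
Using R12, pyrmir and yorbry make wextal.
mardal would need dalsyl and pyrmir (R8), but dalsyl is never obtained. eldzan would need dalfal and wexion (R5), but dalfal is never obtained.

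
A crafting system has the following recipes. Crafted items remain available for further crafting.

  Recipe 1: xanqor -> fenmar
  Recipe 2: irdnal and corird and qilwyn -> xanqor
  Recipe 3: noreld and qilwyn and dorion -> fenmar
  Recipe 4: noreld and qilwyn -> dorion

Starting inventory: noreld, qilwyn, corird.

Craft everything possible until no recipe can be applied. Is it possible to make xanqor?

No

xanqor would need irdnal, corird, and qilwyn (Recipe 2), but irdnal is never obtained.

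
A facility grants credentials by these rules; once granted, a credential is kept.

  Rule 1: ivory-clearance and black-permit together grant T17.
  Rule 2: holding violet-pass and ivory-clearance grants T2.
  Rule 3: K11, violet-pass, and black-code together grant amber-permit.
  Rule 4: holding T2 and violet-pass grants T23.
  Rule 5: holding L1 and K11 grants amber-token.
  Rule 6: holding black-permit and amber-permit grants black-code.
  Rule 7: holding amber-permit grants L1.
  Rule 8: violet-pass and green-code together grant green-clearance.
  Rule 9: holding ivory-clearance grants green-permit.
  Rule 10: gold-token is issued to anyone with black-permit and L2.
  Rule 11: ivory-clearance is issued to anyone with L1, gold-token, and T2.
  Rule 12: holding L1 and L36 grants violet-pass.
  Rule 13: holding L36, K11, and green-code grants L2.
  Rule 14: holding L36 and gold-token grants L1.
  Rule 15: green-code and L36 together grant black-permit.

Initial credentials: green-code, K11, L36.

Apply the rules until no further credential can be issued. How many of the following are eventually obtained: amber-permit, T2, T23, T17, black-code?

amber-permit would need K11, violet-pass, and black-code (Rule 3), but black-code is never granted.
T2 would need violet-pass and ivory-clearance (Rule 2), but ivory-clearance is never granted.
T23 would need T2 and violet-pass (Rule 4), but T2 is never granted.
T17 would need ivory-clearance and black-permit (Rule 1), but ivory-clearance is never granted.
black-code would need black-permit and amber-permit (Rule 6), but amber-permit is never granted.
None of the 5 are reached.

0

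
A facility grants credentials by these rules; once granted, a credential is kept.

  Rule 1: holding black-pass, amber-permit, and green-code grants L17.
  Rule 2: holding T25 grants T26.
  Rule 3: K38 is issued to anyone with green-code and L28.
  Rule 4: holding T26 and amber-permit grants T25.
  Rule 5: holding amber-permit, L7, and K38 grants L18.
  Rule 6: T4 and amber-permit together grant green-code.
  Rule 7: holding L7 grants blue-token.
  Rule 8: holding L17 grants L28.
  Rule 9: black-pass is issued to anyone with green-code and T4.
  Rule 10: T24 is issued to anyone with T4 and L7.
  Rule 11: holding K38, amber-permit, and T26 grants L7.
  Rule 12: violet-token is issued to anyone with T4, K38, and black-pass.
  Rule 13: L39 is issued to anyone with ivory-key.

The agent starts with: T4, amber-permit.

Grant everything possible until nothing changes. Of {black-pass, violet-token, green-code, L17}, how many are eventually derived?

4

Holding T4 and amber-permit grants green-code (Rule 6).
Holding green-code and T4 grants black-pass (Rule 9).
Holding black-pass, amber-permit, and green-code grants L17 (Rule 1).
Holding L17 grants L28 (Rule 8).
Holding green-code and L28 grants K38 (Rule 3).
Holding T4, K38, and black-pass grants violet-token (Rule 12).
black-pass: reached.
violet-token: reached.
green-code: reached.
L17: reached.
All 4 are reached.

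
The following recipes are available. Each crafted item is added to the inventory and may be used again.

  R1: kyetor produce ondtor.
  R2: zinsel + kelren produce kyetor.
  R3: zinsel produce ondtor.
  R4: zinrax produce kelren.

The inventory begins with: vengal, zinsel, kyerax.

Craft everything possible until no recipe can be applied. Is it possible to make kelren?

kelren would need zinrax (R4), but zinrax is never obtained.

No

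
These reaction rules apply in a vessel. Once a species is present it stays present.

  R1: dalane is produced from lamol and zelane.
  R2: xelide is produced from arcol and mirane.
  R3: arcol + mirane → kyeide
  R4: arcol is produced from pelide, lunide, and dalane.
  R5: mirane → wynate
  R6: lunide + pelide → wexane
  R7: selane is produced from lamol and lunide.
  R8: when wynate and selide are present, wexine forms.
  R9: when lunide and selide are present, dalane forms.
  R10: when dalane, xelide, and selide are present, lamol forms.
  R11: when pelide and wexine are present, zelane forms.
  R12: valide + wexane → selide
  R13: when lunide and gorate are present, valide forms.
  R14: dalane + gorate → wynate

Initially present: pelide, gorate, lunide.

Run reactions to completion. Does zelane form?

Yes

lunide and pelide present → wexane forms (R6).
lunide and gorate present → valide forms (R13).
valide and wexane present → selide forms (R12).
lunide and selide present → dalane forms (R9).
dalane and gorate present → wynate forms (R14).
wynate and selide present → wexine forms (R8).
pelide and wexine present → zelane forms (R11).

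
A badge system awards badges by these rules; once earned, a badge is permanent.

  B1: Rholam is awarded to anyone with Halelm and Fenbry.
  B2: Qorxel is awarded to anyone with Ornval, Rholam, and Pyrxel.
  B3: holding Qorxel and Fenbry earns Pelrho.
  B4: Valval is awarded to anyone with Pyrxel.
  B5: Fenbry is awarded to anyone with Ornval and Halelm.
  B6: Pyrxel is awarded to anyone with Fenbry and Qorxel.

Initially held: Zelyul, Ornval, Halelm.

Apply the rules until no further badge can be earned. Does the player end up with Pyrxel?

Pyrxel would need Fenbry and Qorxel (B6), but Qorxel is never earned.

No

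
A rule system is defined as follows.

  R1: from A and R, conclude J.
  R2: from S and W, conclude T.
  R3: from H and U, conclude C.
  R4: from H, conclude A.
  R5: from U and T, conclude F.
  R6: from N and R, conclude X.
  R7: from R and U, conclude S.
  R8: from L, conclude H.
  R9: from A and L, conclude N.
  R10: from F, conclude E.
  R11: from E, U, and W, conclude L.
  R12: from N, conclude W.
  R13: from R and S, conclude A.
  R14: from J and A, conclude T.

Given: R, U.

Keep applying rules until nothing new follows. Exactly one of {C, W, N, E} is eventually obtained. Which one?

E

R and U hold, so S follows (R7).
From R and S, R13 gives A.
A and R hold, so J follows (R1).
J and A hold, so T follows (R14).
U and T hold, so F follows (R5).
From F, R10 gives E.
W would need N (R12), but N is never established. C would need H and U (R3), but H is never established. N would need A and L (R9), but L is never established.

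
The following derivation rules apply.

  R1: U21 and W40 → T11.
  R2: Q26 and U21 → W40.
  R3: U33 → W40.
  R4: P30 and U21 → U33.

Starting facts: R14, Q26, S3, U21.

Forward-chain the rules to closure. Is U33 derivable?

No

U33 would need P30 and U21 (R4), but P30 is never established.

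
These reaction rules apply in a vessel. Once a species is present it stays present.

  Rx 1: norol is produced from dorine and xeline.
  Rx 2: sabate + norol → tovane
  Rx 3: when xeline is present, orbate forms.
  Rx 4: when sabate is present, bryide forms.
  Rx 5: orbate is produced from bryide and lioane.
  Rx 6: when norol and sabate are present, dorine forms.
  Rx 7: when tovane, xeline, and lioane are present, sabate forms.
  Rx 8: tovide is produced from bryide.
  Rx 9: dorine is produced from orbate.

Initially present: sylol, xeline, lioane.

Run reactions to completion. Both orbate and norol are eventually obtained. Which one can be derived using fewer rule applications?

orbate

orbate: xeline present → orbate forms (Rx 3). [1 rule application]
norol: xeline present → orbate forms (Rx 3). orbate present → dorine forms (Rx 9). dorine and xeline present → norol forms (Rx 1). [3 rule applications]
orbate needs fewer.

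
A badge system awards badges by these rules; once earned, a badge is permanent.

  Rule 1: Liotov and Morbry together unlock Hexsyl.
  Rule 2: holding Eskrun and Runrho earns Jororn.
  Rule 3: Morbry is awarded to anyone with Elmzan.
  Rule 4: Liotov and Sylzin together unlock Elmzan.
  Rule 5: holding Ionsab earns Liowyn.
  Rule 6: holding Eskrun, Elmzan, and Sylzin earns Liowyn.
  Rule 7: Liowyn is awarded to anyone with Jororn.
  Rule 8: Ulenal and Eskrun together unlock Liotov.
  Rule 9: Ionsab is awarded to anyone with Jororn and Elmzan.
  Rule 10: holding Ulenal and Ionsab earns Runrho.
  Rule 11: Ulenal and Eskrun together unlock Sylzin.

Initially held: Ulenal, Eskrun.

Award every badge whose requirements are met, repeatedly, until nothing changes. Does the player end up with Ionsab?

No

Ionsab would need Jororn and Elmzan (Rule 9), but Jororn is never earned.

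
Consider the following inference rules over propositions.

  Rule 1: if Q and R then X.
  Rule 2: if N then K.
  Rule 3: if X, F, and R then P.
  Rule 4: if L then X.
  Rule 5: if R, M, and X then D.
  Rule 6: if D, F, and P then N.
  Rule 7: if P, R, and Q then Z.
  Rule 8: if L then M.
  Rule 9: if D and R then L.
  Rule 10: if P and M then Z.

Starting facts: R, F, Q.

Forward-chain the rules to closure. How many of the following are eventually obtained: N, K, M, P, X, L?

2

Q and R hold, so X follows (Rule 1).
X, F, and R hold, so P follows (Rule 3).
N would need D, F, and P (Rule 6), but D is never established.
K would need N (Rule 2), but N is never established.
M would need L (Rule 8), but L is never established.
P: reached.
X: reached.
L would need D and R (Rule 9), but D is never established.
Reached: P and X — 2 of the 6.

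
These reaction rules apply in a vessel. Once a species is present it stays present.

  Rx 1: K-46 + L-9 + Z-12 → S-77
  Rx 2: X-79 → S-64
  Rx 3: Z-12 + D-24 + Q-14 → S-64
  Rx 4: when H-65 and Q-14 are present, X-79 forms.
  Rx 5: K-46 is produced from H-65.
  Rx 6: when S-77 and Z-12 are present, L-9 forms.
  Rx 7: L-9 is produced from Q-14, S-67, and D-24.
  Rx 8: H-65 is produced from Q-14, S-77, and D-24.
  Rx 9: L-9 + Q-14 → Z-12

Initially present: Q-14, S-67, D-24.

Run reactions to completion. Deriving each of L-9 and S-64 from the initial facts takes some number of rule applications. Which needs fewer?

L-9

L-9: Q-14, S-67, and D-24 present → L-9 forms (Rx 7). [1 rule application]
S-64: Q-14, S-67, and D-24 present → L-9 forms (Rx 7). L-9 and Q-14 present → Z-12 forms (Rx 9). Z-12, D-24, and Q-14 present → S-64 forms (Rx 3). [3 rule applications]
L-9 needs fewer.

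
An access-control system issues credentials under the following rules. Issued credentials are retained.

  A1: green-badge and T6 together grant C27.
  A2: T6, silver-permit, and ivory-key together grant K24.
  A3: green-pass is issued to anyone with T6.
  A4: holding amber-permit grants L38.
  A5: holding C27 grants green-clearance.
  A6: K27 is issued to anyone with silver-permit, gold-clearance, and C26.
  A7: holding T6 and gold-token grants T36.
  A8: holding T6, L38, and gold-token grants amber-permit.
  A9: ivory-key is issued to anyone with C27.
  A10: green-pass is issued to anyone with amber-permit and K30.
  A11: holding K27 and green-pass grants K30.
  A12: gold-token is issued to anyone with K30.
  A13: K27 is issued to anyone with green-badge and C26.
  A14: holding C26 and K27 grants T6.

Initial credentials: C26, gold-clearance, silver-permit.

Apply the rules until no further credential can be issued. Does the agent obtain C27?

C27 would need green-badge and T6 (A1), but green-badge is never granted.

No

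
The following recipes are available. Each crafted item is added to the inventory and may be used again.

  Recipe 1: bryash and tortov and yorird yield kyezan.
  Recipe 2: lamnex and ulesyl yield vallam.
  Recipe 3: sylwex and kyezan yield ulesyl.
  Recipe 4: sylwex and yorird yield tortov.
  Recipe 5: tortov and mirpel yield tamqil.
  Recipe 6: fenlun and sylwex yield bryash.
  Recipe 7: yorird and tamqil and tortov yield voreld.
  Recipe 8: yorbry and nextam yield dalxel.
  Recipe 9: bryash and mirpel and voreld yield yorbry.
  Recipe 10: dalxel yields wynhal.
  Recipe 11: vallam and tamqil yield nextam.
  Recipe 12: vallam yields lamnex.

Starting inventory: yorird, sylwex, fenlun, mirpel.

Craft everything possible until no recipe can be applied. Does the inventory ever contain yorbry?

fenlun and sylwex → bryash (Recipe 6).
Using Recipe 4, sylwex and yorird make tortov.
tortov and mirpel → tamqil (Recipe 5).
yorird and tamqil and tortov → voreld (Recipe 7).
bryash and mirpel and voreld → yorbry (Recipe 9).

Yes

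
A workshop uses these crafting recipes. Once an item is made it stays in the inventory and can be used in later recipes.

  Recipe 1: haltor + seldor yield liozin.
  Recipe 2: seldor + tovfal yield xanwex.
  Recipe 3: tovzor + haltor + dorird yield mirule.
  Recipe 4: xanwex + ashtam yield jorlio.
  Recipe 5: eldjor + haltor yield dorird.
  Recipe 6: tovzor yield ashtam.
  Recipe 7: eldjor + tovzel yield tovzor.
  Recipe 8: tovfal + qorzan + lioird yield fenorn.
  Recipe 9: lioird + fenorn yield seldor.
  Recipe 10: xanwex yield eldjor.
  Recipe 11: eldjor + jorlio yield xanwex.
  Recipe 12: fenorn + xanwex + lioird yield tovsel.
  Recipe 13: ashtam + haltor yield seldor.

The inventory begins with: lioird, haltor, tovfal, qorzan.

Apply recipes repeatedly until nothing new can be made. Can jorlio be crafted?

jorlio would need xanwex and ashtam (Recipe 4), but ashtam is never obtained.

No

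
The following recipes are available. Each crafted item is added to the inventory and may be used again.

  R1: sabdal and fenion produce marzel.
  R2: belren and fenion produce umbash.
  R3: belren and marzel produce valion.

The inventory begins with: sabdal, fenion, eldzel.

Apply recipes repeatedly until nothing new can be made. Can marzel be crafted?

sabdal and fenion → marzel (R1).

Yes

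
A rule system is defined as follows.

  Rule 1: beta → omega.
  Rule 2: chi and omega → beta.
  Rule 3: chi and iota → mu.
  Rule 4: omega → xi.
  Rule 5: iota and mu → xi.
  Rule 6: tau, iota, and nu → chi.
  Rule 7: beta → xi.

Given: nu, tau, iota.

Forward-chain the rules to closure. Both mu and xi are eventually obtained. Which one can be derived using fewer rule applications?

mu

mu: From tau, iota, and nu, Rule 6 gives chi. chi and iota hold, so mu follows (Rule 3). [2 rule applications]
xi: From tau, iota, and nu, Rule 6 gives chi. From chi and iota, Rule 3 gives mu. From iota and mu, Rule 5 gives xi. [3 rule applications]
mu needs fewer.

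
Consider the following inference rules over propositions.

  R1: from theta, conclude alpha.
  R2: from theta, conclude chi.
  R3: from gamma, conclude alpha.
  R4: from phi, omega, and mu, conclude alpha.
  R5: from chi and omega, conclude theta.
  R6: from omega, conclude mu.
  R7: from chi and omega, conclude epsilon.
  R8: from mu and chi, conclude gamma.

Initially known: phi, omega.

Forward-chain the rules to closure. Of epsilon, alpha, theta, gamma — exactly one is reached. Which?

alpha

omega holds, so mu follows (R6).
phi, omega, and mu hold, so alpha follows (R4).
gamma would need mu and chi (R8), but chi is never established. theta would need chi and omega (R5), but chi is never established. epsilon would need chi and omega (R7), but chi is never established.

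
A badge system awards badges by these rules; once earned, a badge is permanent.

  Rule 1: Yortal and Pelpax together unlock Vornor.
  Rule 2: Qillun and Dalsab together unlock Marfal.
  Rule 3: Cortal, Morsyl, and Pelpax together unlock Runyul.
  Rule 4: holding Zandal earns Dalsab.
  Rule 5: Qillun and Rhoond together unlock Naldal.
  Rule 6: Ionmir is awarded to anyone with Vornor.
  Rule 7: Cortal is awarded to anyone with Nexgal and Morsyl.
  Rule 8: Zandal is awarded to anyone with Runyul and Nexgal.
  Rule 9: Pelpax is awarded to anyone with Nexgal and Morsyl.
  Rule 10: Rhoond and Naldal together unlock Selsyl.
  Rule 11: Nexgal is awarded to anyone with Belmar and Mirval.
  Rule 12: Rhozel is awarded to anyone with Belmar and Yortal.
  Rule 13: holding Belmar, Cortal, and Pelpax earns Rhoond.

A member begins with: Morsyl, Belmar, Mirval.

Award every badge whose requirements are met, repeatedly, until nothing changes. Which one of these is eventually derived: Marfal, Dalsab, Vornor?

Dalsab

With Belmar and Mirval, Nexgal is earned (Rule 11).
With Nexgal and Morsyl, Cortal is earned (Rule 7).
With Nexgal and Morsyl, Pelpax is earned (Rule 9).
With Cortal, Morsyl, and Pelpax, Runyul is earned (Rule 3).
With Runyul and Nexgal, Zandal is earned (Rule 8).
With Zandal, Dalsab is earned (Rule 4).
Marfal would need Qillun and Dalsab (Rule 2), but Qillun is never earned. Vornor would need Yortal and Pelpax (Rule 1), but Yortal is never earned.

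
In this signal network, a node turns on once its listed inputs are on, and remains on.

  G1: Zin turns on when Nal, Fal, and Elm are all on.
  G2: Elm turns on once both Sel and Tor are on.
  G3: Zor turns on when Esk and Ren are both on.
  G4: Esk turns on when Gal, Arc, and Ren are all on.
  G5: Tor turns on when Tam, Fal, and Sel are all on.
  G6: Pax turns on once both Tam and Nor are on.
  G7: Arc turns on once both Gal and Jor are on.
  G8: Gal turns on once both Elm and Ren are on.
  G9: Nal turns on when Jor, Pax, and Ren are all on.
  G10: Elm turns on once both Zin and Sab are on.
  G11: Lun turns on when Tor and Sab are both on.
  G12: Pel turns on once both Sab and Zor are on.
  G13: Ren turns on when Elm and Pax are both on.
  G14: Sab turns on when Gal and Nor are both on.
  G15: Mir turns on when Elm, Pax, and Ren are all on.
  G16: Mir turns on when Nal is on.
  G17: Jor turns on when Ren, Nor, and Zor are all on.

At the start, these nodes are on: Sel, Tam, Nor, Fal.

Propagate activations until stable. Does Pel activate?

No

Pel would need Sab and Zor (G12), but Zor never turns on.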